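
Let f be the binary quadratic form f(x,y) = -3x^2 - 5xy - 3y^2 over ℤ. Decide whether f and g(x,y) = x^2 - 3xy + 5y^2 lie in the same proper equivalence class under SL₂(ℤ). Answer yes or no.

D₁ = -11, D₂ = -11
f is negative-definite; reduce −f:
−f: translate: b→-1 (≡5 mod 6), so (3,5,3)→(3,-1,1)
−f: flip: (3,-1,1)→(1,1,3)
−f: reduced (well bottom): (1,1,3) with a≤c, −a<b≤a
flip sign back: reduced form of f is (-1,-1,-3)
g: translate: b→1 (≡-3 mod 2), so (1,-3,5)→(1,1,3)
g: reduced (well bottom): (1,1,3) with a≤c, −a<b≤a
reduced forms (-1, -1, -3) vs (1, 1, 3) ⇒ inequivalent

no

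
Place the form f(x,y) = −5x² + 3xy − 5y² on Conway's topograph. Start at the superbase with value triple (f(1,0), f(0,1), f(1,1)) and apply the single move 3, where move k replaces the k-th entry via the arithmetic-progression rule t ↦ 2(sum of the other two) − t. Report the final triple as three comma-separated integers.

start (-5,-5,-7) = (f(1,0),f(0,1),f(1,1))
replace slot 3: 2·((-5)+(-5)) − (-7) = -13 → (-5,-5,-13)

-5,-5,-13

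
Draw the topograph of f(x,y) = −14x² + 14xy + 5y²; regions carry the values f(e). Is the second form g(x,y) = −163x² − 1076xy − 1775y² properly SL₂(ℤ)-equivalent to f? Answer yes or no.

D₁ = 476, D₂ = 476
river cycle of f (length 8): (5, 16, -11), (-11, 6, 10), (10, 14, -7), (-7, 14, 10), (10, 6, -11), (-11, 16, 5), (5, 14, -14), (-14, 14, 5)
river cycle of g (length 8): (-14, 14, 5), (5, 16, -11), (-11, 6, 10), (10, 14, -7), (-7, 14, 10), (10, 6, -11), (-11, 16, 5), (5, 14, -14)
cycles coincide ⇒ equivalent

yes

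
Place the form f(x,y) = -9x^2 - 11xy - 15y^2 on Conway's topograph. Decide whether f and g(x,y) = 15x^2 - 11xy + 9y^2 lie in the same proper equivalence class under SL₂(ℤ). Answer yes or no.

D₁ = -419, D₂ = -419
f is negative-definite; reduce −f:
−f: translate: b→-7 (≡11 mod 18), so (9,11,15)→(9,-7,13)
−f: reduced (well bottom): (9,-7,13) with a≤c, −a<b≤a
flip sign back: reduced form of f is (-9,7,-13)
g: flip: (15,-11,9)→(9,11,15)
g: translate: b→-7 (≡11 mod 18), so (9,11,15)→(9,-7,13)
g: reduced (well bottom): (9,-7,13) with a≤c, −a<b≤a
reduced forms (-9, 7, -13) vs (9, -7, 13) ⇒ inequivalent

no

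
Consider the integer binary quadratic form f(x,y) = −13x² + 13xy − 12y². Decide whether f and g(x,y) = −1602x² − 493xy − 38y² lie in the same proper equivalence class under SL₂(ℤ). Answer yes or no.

D₁ = -455, D₂ = -455
f is negative-definite; reduce −f:
−f: translate: b→13 (≡-13 mod 26), so (13,-13,12)→(13,13,12)
−f: flip: (13,13,12)→(12,-13,13)
−f: translate: b→11 (≡-13 mod 24), so (12,-13,13)→(12,11,12)
−f: reduced (well bottom): (12,11,12) with a≤c, −a<b≤a
flip sign back: reduced form of f is (-12,-11,-12)
g is negative-definite; reduce −g:
−g: flip: (1602,493,38)→(38,-493,1602)
−g: translate: b→-37 (≡-493 mod 76), so (38,-493,1602)→(38,-37,12)
−g: flip: (38,-37,12)→(12,37,38)
−g: translate: b→-11 (≡37 mod 24), so (12,37,38)→(12,-11,12)
−g: flip: (12,-11,12)→(12,11,12)
−g: reduced (well bottom): (12,11,12) with a≤c, −a<b≤a
flip sign back: reduced form of g is (-12,-11,-12)
reduced forms (-12, -11, -12) vs (-12, -11, -12) ⇒ equivalent

yes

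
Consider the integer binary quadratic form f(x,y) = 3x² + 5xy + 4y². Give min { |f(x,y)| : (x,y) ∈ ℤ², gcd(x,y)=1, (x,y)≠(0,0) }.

translate: b→-1 (≡5 mod 6), so (3,5,4)→(3,-1,2)
flip: (3,-1,2)→(2,1,3)
reduced (well bottom): (2,1,3) with a≤c, −a<b≤a
well minimum = a = 2

2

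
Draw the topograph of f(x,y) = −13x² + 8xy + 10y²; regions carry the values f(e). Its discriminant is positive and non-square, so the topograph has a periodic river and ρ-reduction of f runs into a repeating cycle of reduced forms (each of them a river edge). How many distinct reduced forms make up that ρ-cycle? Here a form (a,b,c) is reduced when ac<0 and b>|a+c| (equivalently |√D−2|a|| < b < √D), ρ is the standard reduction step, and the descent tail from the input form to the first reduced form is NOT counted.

D = 584, ⌊√D⌋ = 24
river: ρ → (10,12,-11)
river: ρ → (-11,10,11)
river: ρ → (11,12,-10)
river: ρ → (-10,8,13)
river: ρ → (13,18,-5)
river: ρ → (-5,22,5)
river: ρ → (5,18,-13)
river: ρ → (-13,8,10)
ρ-cycle length = 8 (tail of 0 descent steps not counted)

8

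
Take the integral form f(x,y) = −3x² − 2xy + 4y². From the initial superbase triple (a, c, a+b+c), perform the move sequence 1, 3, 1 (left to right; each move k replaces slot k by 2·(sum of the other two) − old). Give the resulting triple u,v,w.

start (-3,4,-1) = (f(1,0),f(0,1),f(1,1))
replace slot 1: 2·(4+(-1)) − (-3) = 9 → (9,4,-1)
replace slot 3: 2·(9+4) − (-1) = 27 → (9,4,27)
replace slot 1: 2·(4+27) − 9 = 53 → (53,4,27)

53,4,27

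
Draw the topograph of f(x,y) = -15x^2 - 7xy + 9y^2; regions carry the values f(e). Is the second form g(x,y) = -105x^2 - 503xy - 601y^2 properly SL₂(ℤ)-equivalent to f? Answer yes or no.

D₁ = 589, D₂ = 589
river cycle of f (length 16): (9, 7, -15), (-15, 23, 1), (1, 23, -15), (-15, 7, 9), (9, 11, -13), (-13, 15, 7), (7, 13, -15), (-15, 17, 5), (5, 23, -3), (-3, 19, 19), … (6 more)
river cycle of g (length 16): (-15, 23, 1), (1, 23, -15), (-15, 7, 9), (9, 11, -13), (-13, 15, 7), (7, 13, -15), (-15, 17, 5), (5, 23, -3), (-3, 19, 19), (19, 19, -3), … (6 more)
cycles coincide ⇒ equivalent

yes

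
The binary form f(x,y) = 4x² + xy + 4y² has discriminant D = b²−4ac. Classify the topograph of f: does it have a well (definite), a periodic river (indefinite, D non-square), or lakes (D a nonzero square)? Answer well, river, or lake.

D = b²−4ac = 1² − 4·4·4 = -63
D < 0 ⇒ definite ⇒ every region one sign ⇒ single well

well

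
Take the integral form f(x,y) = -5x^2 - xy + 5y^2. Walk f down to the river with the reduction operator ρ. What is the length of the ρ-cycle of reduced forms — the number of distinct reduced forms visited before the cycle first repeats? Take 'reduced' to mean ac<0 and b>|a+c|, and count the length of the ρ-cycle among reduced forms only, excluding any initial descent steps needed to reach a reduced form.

D = 101, ⌊√D⌋ = 10
descent: ρ → (5,1,-5)  [lands on river]
river: ρ → (-5,9,1)
river: ρ → (1,9,-5)
river: ρ → (-5,1,5)
river: ρ → (5,9,-1)
river: ρ → (-1,9,5)
ρ-cycle length = 6 (tail of 1 descent step not counted)

6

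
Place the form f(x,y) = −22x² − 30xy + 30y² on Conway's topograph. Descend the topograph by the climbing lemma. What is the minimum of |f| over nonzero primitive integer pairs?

descent: ρ → (30,30,-22)  [lands on river]
river: ρ → (-22,58,2)
river: ρ → (2,58,-22)
river: ρ → (-22,30,30)
closes: descent 1, river 4
min |a| on river = 2

2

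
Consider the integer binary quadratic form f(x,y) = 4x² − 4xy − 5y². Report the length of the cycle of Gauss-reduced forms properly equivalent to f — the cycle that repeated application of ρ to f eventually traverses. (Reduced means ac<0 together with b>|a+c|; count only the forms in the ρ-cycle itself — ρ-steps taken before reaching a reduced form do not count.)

D = 96, ⌊√D⌋ = 9
descent: ρ → (-5,4,4)  [lands on river]
river: ρ → (4,4,-5)
river: ρ → (-5,6,3)
river: ρ → (3,6,-5)
ρ-cycle length = 4 (tail of 1 descent step not counted)

4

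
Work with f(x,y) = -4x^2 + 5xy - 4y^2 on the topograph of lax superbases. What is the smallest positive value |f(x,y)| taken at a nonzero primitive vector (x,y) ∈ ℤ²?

translate: b→3 (≡-5 mod 8), so (4,-5,4)→(4,3,3)
flip: (4,3,3)→(3,-3,4)
translate: b→3 (≡-3 mod 6), so (3,-3,4)→(3,3,4)
reduced (well bottom): (3,3,4) with a≤c, −a<b≤a
well minimum |f| = |-3| = 3 (negative-definite)

3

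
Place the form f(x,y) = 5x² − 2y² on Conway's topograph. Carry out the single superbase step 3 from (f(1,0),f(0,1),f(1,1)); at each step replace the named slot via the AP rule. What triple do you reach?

start (5,-2,3) = (f(1,0),f(0,1),f(1,1))
replace slot 3: 2·(5+(-2)) − 3 = 3 → (5,-2,3)

5,-2,3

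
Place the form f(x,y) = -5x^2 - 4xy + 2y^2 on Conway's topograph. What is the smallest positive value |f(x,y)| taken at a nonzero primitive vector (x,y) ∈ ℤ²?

descent: ρ → (2,4,-5)  [lands on river]
river: ρ → (-5,6,1)
river: ρ → (1,6,-5)
river: ρ → (-5,4,2)
closes: descent 1, river 4
min |a| on river = 1

1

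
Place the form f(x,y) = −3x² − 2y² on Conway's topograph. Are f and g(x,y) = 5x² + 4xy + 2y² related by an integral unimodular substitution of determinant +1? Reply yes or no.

D₁ = -24, D₂ = -24
f is negative-definite; reduce −f:
−f: flip: (3,0,2)→(2,0,3)
−f: reduced (well bottom): (2,0,3) with a≤c, −a<b≤a
flip sign back: reduced form of f is (-2,0,-3)
g: flip: (5,4,2)→(2,-4,5)
g: translate: b→0 (≡-4 mod 4), so (2,-4,5)→(2,0,3)
g: reduced (well bottom): (2,0,3) with a≤c, −a<b≤a
reduced forms (-2, 0, -3) vs (2, 0, 3) ⇒ inequivalent

no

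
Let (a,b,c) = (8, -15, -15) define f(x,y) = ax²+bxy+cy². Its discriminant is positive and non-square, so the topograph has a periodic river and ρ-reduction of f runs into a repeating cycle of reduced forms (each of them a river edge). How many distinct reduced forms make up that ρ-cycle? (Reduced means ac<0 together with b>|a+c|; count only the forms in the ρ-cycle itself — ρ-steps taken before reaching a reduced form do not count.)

D = 705, ⌊√D⌋ = 26
descent: ρ → (-15,15,8)  [lands on river]
river: ρ → (8,17,-13)
river: ρ → (-13,9,12)
river: ρ → (12,15,-10)
river: ρ → (-10,25,2)
river: ρ → (2,23,-22)
river: ρ → (-22,21,3)
river: ρ → (3,21,-22)
river: ρ → (-22,23,2)
river: ρ → (2,25,-10)
river: ρ → (-10,15,12)
river: ρ → (12,9,-13)
river: ρ → (-13,17,8)
river: ρ → (8,15,-15)
ρ-cycle length = 14 (tail of 1 descent step not counted)

14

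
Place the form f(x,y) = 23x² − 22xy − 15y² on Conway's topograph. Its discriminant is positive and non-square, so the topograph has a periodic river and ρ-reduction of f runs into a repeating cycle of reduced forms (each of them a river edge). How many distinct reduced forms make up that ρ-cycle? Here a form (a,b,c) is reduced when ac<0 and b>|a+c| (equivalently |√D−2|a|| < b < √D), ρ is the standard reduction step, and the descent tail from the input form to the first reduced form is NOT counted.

D = 1864, ⌊√D⌋ = 43
descent: ρ → (-15,22,23)  [lands on river]
river: ρ → (23,24,-14)
river: ρ → (-14,32,15)
river: ρ → (15,28,-18)
river: ρ → (-18,8,25)
river: ρ → (25,42,-1)
river: ρ → (-1,42,25)
river: ρ → (25,8,-18)
river: ρ → (-18,28,15)
river: ρ → (15,32,-14)
river: ρ → (-14,24,23)
river: ρ → (23,22,-15)
river: ρ → (-15,38,7)
river: ρ → (7,32,-30)
river: ρ → (-30,28,9)
river: ρ → (9,26,-33)
river: ρ → (-33,40,2)
river: ρ → (2,40,-33)
river: ρ → (-33,26,9)
river: ρ → (9,28,-30)
river: ρ → (-30,32,7)
river: ρ → (7,38,-15)
ρ-cycle length = 22 (tail of 1 descent step not counted)

22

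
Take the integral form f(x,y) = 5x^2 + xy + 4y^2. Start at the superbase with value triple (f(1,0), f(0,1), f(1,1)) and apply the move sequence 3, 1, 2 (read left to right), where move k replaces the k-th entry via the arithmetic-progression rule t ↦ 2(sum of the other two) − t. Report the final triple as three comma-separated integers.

start (5,4,10) = (f(1,0),f(0,1),f(1,1))
replace slot 3: 2·(5+4) − 10 = 8 → (5,4,8)
replace slot 1: 2·(4+8) − 5 = 19 → (19,4,8)
replace slot 2: 2·(19+8) − 4 = 50 → (19,50,8)

19,50,8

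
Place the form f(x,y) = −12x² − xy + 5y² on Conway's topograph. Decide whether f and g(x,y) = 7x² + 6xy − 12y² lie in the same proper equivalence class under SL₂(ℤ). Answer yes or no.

D₁ = 241, D₂ = 372
discriminants differ ⇒ not SL₂(ℤ)-equivalent

no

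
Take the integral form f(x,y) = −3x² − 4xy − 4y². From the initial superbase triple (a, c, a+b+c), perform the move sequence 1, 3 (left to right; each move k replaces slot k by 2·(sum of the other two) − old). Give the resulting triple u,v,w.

start (-3,-4,-11) = (f(1,0),f(0,1),f(1,1))
replace slot 1: 2·((-4)+(-11)) − (-3) = -27 → (-27,-4,-11)
replace slot 3: 2·((-27)+(-4)) − (-11) = -51 → (-27,-4,-51)

-27,-4,-51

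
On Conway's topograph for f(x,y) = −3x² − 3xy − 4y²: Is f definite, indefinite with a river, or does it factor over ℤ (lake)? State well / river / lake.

D = b²−4ac = (-3)² − 4·(-3)·(-4) = -39
D < 0 ⇒ definite ⇒ every region one sign ⇒ single well

well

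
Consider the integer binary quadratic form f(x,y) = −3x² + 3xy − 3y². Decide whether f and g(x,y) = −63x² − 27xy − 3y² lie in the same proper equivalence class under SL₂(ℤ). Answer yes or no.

D₁ = -27, D₂ = -27
f is negative-definite; reduce −f:
−f: translate: b→3 (≡-3 mod 6), so (3,-3,3)→(3,3,3)
−f: reduced (well bottom): (3,3,3) with a≤c, −a<b≤a
flip sign back: reduced form of f is (-3,-3,-3)
g is negative-definite; reduce −g:
−g: flip: (63,27,3)→(3,-27,63)
−g: translate: b→3 (≡-27 mod 6), so (3,-27,63)→(3,3,3)
−g: reduced (well bottom): (3,3,3) with a≤c, −a<b≤a
flip sign back: reduced form of g is (-3,-3,-3)
reduced forms (-3, -3, -3) vs (-3, -3, -3) ⇒ equivalent

yes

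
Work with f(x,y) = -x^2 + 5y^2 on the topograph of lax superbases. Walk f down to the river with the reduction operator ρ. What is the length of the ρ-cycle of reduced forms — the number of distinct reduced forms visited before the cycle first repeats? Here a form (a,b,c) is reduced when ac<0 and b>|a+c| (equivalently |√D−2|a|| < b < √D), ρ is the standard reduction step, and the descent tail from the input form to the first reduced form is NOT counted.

D = 20, ⌊√D⌋ = 4
descent: ρ → (5,0,-1)
descent: ρ → (-1,4,1)  [lands on river]
river: ρ → (1,4,-1)
ρ-cycle length = 2 (tail of 2 descent steps not counted)

2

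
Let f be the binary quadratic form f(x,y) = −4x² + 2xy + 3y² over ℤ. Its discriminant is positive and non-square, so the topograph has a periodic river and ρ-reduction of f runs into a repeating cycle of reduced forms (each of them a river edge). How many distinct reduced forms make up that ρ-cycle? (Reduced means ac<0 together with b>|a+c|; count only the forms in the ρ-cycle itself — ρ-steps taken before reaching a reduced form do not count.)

D = 52, ⌊√D⌋ = 7
river: ρ → (3,4,-3)
river: ρ → (-3,2,4)
river: ρ → (4,6,-1)
river: ρ → (-1,6,4)
river: ρ → (4,2,-3)
river: ρ → (-3,4,3)
river: ρ → (3,2,-4)
river: ρ → (-4,6,1)
river: ρ → (1,6,-4)
river: ρ → (-4,2,3)
ρ-cycle length = 10 (tail of 0 descent steps not counted)

10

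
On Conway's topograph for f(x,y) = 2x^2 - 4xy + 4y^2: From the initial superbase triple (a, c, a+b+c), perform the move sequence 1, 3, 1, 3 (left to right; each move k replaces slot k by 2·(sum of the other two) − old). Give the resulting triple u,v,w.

start (2,4,2) = (f(1,0),f(0,1),f(1,1))
replace slot 1: 2·(4+2) − 2 = 10 → (10,4,2)
replace slot 3: 2·(10+4) − 2 = 26 → (10,4,26)
replace slot 1: 2·(4+26) − 10 = 50 → (50,4,26)
replace slot 3: 2·(50+4) − 26 = 82 → (50,4,82)

50,4,82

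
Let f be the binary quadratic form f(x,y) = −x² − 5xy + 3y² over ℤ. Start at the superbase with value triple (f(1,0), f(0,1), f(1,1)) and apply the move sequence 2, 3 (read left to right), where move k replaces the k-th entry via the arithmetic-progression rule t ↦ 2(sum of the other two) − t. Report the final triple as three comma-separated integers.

start (-1,3,-3) = (f(1,0),f(0,1),f(1,1))
replace slot 2: 2·((-1)+(-3)) − 3 = -11 → (-1,-11,-3)
replace slot 3: 2·((-1)+(-11)) − (-3) = -21 → (-1,-11,-21)

-1,-11,-21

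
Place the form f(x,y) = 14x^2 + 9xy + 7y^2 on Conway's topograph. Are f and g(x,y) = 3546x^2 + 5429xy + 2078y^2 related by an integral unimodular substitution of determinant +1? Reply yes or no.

D₁ = -311, D₂ = -311
f: flip: (14,9,7)→(7,-9,14)
f: translate: b→5 (≡-9 mod 14), so (7,-9,14)→(7,5,12)
f: reduced (well bottom): (7,5,12) with a≤c, −a<b≤a
g: translate: b→-1663 (≡5429 mod 7092), so (3546,5429,2078)→(3546,-1663,195)
g: flip: (3546,-1663,195)→(195,1663,3546)
g: translate: b→103 (≡1663 mod 390), so (195,1663,3546)→(195,103,14)
g: flip: (195,103,14)→(14,-103,195)
g: translate: b→9 (≡-103 mod 28), so (14,-103,195)→(14,9,7)
g: flip: (14,9,7)→(7,-9,14)
g: translate: b→5 (≡-9 mod 14), so (7,-9,14)→(7,5,12)
g: reduced (well bottom): (7,5,12) with a≤c, −a<b≤a
reduced forms (7, 5, 12) vs (7, 5, 12) ⇒ equivalent

yes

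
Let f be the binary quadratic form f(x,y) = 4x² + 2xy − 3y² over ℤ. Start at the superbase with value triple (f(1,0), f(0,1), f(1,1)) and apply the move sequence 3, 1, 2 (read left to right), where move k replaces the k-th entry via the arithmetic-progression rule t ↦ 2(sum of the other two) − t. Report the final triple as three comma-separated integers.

start (4,-3,3) = (f(1,0),f(0,1),f(1,1))
replace slot 3: 2·(4+(-3)) − 3 = -1 → (4,-3,-1)
replace slot 1: 2·((-3)+(-1)) − 4 = -12 → (-12,-3,-1)
replace slot 2: 2·((-12)+(-1)) − (-3) = -23 → (-12,-23,-1)

-12,-23,-1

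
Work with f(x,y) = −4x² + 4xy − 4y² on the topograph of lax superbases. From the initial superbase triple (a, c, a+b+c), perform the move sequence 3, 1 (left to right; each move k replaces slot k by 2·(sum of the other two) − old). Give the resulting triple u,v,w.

start (-4,-4,-4) = (f(1,0),f(0,1),f(1,1))
replace slot 3: 2·((-4)+(-4)) − (-4) = -12 → (-4,-4,-12)
replace slot 1: 2·((-4)+(-12)) − (-4) = -28 → (-28,-4,-12)

-28,-4,-12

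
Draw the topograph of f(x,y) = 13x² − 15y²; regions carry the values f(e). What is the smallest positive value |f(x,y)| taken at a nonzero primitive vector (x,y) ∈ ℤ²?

descent: ρ → (-15,0,13)
descent: ρ → (13,26,-2)  [lands on river]
river: ρ → (-2,26,13)
closes: descent 2, river 2
min |a| on river = 2

2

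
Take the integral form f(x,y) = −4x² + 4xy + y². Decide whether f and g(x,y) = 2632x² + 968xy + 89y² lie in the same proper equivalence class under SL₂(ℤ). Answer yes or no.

D₁ = 32, D₂ = 32
river cycle of f (length 2): (1, 4, -4), (-4, 4, 1)
river cycle of g (length 2): (1, 4, -4), (-4, 4, 1)
cycles coincide ⇒ equivalent

yes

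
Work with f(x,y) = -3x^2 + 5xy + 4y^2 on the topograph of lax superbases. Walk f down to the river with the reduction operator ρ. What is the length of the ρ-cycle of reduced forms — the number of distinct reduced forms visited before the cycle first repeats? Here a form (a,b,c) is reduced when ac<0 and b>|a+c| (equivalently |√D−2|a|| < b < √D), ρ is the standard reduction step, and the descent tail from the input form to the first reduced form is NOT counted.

D = 73, ⌊√D⌋ = 8
river: ρ → (4,3,-4)
river: ρ → (-4,5,3)
river: ρ → (3,7,-2)
river: ρ → (-2,5,6)
river: ρ → (6,7,-1)
river: ρ → (-1,7,6)
river: ρ → (6,5,-2)
river: ρ → (-2,7,3)
river: ρ → (3,5,-4)
river: ρ → (-4,3,4)
river: ρ → (4,5,-3)
river: ρ → (-3,7,2)
river: ρ → (2,5,-6)
river: ρ → (-6,7,1)
river: ρ → (1,7,-6)
river: ρ → (-6,5,2)
river: ρ → (2,7,-3)
river: ρ → (-3,5,4)
ρ-cycle length = 18 (tail of 0 descent steps not counted)

18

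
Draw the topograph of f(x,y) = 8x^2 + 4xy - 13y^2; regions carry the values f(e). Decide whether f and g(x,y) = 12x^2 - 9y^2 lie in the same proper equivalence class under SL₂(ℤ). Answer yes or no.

D₁ = 432, D₂ = 432
river cycle of f (length 8): (8, 20, -1), (-1, 20, 8), (8, 12, -9), (-9, 6, 11), (11, 16, -4), (-4, 16, 11), (11, 6, -9), (-9, 12, 8)
river cycle of g (length 2): (-9, 18, 3), (3, 18, -9)
cycles differ ⇒ inequivalent

no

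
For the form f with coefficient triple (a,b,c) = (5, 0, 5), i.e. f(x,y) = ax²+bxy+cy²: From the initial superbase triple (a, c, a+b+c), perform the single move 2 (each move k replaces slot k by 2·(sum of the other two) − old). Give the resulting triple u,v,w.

start (5,5,10) = (f(1,0),f(0,1),f(1,1))
replace slot 2: 2·(5+10) − 5 = 25 → (5,25,10)

5,25,10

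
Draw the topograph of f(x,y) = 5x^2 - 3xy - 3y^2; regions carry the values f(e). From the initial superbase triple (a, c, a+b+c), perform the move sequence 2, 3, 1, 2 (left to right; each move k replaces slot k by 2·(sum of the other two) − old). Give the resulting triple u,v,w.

start (5,-3,-1) = (f(1,0),f(0,1),f(1,1))
replace slot 2: 2·(5+(-1)) − (-3) = 11 → (5,11,-1)
replace slot 3: 2·(5+11) − (-1) = 33 → (5,11,33)
replace slot 1: 2·(11+33) − 5 = 83 → (83,11,33)
replace slot 2: 2·(83+33) − 11 = 221 → (83,221,33)

83,221,33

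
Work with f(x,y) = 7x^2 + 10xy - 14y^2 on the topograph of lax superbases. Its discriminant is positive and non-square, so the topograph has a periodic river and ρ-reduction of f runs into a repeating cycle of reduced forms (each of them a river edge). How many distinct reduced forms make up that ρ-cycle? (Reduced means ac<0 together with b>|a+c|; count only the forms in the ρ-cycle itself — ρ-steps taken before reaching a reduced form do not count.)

D = 492, ⌊√D⌋ = 22
river: ρ → (-14,18,3)
river: ρ → (3,18,-14)
river: ρ → (-14,10,7)
river: ρ → (7,18,-6)
river: ρ → (-6,18,7)
river: ρ → (7,10,-14)
ρ-cycle length = 6 (tail of 0 descent steps not counted)

6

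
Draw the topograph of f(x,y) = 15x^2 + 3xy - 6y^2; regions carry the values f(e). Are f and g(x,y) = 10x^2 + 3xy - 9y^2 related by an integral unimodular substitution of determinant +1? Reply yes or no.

D₁ = 369, D₂ = 369
river cycle of f (length 10): (-6, 9, 12), (12, 15, -3), (-3, 15, 12), (12, 9, -6), (-6, 15, 6), (6, 9, -12), (-12, 15, 3), (3, 15, -12), (-12, 9, 6), (6, 15, -6)
river cycle of g (length 16): (-9, 15, 4), (4, 17, -5), (-5, 13, 10), (10, 7, -8), (-8, 9, 9), (9, 9, -8), (-8, 7, 10), (10, 13, -5), (-5, 17, 4), (4, 15, -9), … (6 more)
cycles differ ⇒ inequivalent

no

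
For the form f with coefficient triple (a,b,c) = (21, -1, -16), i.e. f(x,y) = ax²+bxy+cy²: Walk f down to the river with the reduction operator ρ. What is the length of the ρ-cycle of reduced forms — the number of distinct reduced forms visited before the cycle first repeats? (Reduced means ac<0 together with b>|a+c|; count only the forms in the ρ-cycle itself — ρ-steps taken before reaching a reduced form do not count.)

D = 1345, ⌊√D⌋ = 36
descent: ρ → (-16,33,4)  [lands on river]
river: ρ → (4,31,-24)
river: ρ → (-24,17,11)
river: ρ → (11,27,-14)
river: ρ → (-14,29,9)
river: ρ → (9,25,-20)
river: ρ → (-20,15,14)
river: ρ → (14,13,-21)
river: ρ → (-21,29,6)
river: ρ → (6,31,-16)
ρ-cycle length = 10 (tail of 1 descent step not counted)

10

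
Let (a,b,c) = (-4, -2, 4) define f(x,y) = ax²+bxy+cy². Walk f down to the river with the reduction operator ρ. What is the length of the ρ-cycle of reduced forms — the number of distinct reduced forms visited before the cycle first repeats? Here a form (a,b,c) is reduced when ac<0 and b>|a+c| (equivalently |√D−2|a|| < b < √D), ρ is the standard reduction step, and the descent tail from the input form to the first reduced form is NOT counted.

D = 68, ⌊√D⌋ = 8
descent: ρ → (4,2,-4)  [lands on river]
river: ρ → (-4,6,2)
river: ρ → (2,6,-4)
river: ρ → (-4,2,4)
river: ρ → (4,6,-2)
river: ρ → (-2,6,4)
ρ-cycle length = 6 (tail of 1 descent step not counted)

6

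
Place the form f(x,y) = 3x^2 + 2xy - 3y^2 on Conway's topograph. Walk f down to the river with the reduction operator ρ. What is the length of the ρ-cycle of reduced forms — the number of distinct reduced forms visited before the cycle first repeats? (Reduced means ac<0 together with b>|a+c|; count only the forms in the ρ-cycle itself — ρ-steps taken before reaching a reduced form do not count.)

D = 40, ⌊√D⌋ = 6
river: ρ → (-3,4,2)
river: ρ → (2,4,-3)
river: ρ → (-3,2,3)
river: ρ → (3,4,-2)
river: ρ → (-2,4,3)
river: ρ → (3,2,-3)
ρ-cycle length = 6 (tail of 0 descent steps not counted)

6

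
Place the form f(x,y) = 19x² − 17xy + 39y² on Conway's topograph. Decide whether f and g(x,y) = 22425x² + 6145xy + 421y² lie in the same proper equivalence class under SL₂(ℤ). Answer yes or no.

D₁ = -2675, D₂ = -2675
f: reduced (well bottom): (19,-17,39) with a≤c, −a<b≤a
g: flip: (22425,6145,421)→(421,-6145,22425)
g: translate: b→-251 (≡-6145 mod 842), so (421,-6145,22425)→(421,-251,39)
g: flip: (421,-251,39)→(39,251,421)
g: translate: b→17 (≡251 mod 78), so (39,251,421)→(39,17,19)
g: flip: (39,17,19)→(19,-17,39)
g: reduced (well bottom): (19,-17,39) with a≤c, −a<b≤a
reduced forms (19, -17, 39) vs (19, -17, 39) ⇒ equivalent

yes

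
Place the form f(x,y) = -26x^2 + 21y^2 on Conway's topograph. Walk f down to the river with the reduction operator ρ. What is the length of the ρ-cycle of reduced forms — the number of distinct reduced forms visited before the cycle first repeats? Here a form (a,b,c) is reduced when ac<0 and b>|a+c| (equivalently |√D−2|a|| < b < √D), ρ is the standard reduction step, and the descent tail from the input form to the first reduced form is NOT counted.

D = 2184, ⌊√D⌋ = 46
descent: ρ → (21,42,-5)  [lands on river]
river: ρ → (-5,38,37)
river: ρ → (37,36,-6)
river: ρ → (-6,36,37)
river: ρ → (37,38,-5)
river: ρ → (-5,42,21)
ρ-cycle length = 6 (tail of 1 descent step not counted)

6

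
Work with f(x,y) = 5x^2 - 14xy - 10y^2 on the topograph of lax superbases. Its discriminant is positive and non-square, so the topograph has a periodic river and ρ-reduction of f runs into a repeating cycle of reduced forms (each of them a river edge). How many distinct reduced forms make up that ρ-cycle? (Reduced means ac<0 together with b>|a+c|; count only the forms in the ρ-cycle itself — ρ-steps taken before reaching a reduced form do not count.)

D = 396, ⌊√D⌋ = 19
descent: ρ → (-10,14,5)  [lands on river]
river: ρ → (5,16,-7)
river: ρ → (-7,12,9)
river: ρ → (9,6,-10)
ρ-cycle length = 4 (tail of 1 descent step not counted)

4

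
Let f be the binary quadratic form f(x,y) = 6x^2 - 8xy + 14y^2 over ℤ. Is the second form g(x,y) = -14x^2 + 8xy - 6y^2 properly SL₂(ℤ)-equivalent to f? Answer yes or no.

D₁ = -272, D₂ = -272
f: translate: b→4 (≡-8 mod 12), so (6,-8,14)→(6,4,12)
f: reduced (well bottom): (6,4,12) with a≤c, −a<b≤a
g is negative-definite; reduce −g:
−g: flip: (14,-8,6)→(6,8,14)
−g: translate: b→-4 (≡8 mod 12), so (6,8,14)→(6,-4,12)
−g: reduced (well bottom): (6,-4,12) with a≤c, −a<b≤a
flip sign back: reduced form of g is (-6,4,-12)
reduced forms (6, 4, 12) vs (-6, 4, -12) ⇒ inequivalent

no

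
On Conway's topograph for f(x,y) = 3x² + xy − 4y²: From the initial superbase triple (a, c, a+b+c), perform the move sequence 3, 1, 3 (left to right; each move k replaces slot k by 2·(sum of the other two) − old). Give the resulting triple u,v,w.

start (3,-4,0) = (f(1,0),f(0,1),f(1,1))
replace slot 3: 2·(3+(-4)) − 0 = -2 → (3,-4,-2)
replace slot 1: 2·((-4)+(-2)) − 3 = -15 → (-15,-4,-2)
replace slot 3: 2·((-15)+(-4)) − (-2) = -36 → (-15,-4,-36)

-15,-4,-36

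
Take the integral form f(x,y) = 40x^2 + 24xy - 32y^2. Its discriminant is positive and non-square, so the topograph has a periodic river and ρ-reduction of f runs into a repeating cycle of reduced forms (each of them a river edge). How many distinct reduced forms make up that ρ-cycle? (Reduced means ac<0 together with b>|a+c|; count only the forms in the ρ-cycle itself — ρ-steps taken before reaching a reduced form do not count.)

D = 5696, ⌊√D⌋ = 75
river: ρ → (-32,40,32)
river: ρ → (32,24,-40)
river: ρ → (-40,56,16)
river: ρ → (16,72,-8)
river: ρ → (-8,72,16)
river: ρ → (16,56,-40)
river: ρ → (-40,24,32)
river: ρ → (32,40,-32)
river: ρ → (-32,24,40)
river: ρ → (40,56,-16)
river: ρ → (-16,72,8)
river: ρ → (8,72,-16)
river: ρ → (-16,56,40)
river: ρ → (40,24,-32)
ρ-cycle length = 14 (tail of 0 descent steps not counted)

14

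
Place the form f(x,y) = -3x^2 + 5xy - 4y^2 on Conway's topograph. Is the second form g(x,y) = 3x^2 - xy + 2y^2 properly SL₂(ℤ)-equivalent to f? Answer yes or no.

D₁ = -23, D₂ = -23
f is negative-definite; reduce −f:
−f: translate: b→1 (≡-5 mod 6), so (3,-5,4)→(3,1,2)
−f: flip: (3,1,2)→(2,-1,3)
−f: reduced (well bottom): (2,-1,3) with a≤c, −a<b≤a
flip sign back: reduced form of f is (-2,1,-3)
g: flip: (3,-1,2)→(2,1,3)
g: reduced (well bottom): (2,1,3) with a≤c, −a<b≤a
reduced forms (-2, 1, -3) vs (2, 1, 3) ⇒ inequivalent

no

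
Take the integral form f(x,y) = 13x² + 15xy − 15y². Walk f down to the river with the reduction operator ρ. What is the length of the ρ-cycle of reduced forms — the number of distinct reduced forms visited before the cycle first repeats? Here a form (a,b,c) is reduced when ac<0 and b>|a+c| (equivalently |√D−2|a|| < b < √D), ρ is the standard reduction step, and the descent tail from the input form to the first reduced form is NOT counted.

D = 1005, ⌊√D⌋ = 31
river: ρ → (-15,15,13)
river: ρ → (13,11,-17)
river: ρ → (-17,23,7)
river: ρ → (7,19,-23)
river: ρ → (-23,27,3)
river: ρ → (3,27,-23)
river: ρ → (-23,19,7)
river: ρ → (7,23,-17)
river: ρ → (-17,11,13)
river: ρ → (13,15,-15)
ρ-cycle length = 10 (tail of 0 descent steps not counted)

10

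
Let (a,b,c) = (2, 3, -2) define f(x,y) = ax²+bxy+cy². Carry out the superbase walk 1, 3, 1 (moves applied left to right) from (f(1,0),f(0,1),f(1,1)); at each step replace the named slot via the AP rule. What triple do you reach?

start (2,-2,3) = (f(1,0),f(0,1),f(1,1))
replace slot 1: 2·((-2)+3) − 2 = 0 → (0,-2,3)
replace slot 3: 2·(0+(-2)) − 3 = -7 → (0,-2,-7)
replace slot 1: 2·((-2)+(-7)) − 0 = -18 → (-18,-2,-7)

-18,-2,-7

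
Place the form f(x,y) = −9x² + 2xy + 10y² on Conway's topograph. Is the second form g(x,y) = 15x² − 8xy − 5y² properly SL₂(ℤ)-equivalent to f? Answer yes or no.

D₁ = 364, D₂ = 364
river cycle of f (length 8): (10, 18, -1), (-1, 18, 10), (10, 2, -9), (-9, 16, 3), (3, 14, -14), (-14, 14, 3), (3, 16, -9), (-9, 2, 10)
river cycle of g (length 8): (-5, 18, 2), (2, 18, -5), (-5, 12, 11), (11, 10, -6), (-6, 14, 7), (7, 14, -6), (-6, 10, 11), (11, 12, -5)
cycles differ ⇒ inequivalent

no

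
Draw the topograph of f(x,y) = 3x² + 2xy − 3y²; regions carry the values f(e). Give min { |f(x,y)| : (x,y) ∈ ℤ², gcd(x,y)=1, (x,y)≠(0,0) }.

river: ρ → (-3,4,2)
river: ρ → (2,4,-3)
river: ρ → (-3,2,3)
river: ρ → (3,4,-2)
river: ρ → (-2,4,3)
river: ρ → (3,2,-3)
closes: descent 0, river 6
min |a| on river = 2

2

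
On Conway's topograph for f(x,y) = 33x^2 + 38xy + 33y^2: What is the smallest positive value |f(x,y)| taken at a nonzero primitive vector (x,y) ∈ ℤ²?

translate: b→-28 (≡38 mod 66), so (33,38,33)→(33,-28,28)
flip: (33,-28,28)→(28,28,33)
reduced (well bottom): (28,28,33) with a≤c, −a<b≤a
well minimum = a = 28

28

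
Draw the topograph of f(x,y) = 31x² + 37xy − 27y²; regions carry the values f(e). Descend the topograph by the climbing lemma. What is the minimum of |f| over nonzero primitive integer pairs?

river: ρ → (-27,17,41)
river: ρ → (41,65,-3)
river: ρ → (-3,67,19)
river: ρ → (19,47,-33)
river: ρ → (-33,19,33)
river: ρ → (33,47,-19)
river: ρ → (-19,67,3)
river: ρ → (3,65,-41)
river: ρ → (-41,17,27)
river: ρ → (27,37,-31)
river: ρ → (-31,25,33)
river: ρ → (33,41,-23)
river: ρ → (-23,51,23)
river: ρ → (23,41,-33)
river: ρ → (-33,25,31)
river: ρ → (31,37,-27)
closes: descent 0, river 16
min |a| on river = 3

3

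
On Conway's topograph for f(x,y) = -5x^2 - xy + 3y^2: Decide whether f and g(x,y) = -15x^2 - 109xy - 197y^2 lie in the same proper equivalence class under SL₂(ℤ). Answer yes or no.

D₁ = 61, D₂ = 61
river cycle of f (length 6): (3, 7, -1), (-1, 7, 3), (3, 5, -3), (-3, 7, 1), (1, 7, -3), (-3, 5, 3)
river cycle of g (length 6): (-1, 7, 3), (3, 5, -3), (-3, 7, 1), (1, 7, -3), (-3, 5, 3), (3, 7, -1)
cycles coincide ⇒ equivalent

yes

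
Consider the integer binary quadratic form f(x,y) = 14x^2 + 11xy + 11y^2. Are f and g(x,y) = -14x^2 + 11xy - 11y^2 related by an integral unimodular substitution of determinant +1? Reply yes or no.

D₁ = -495, D₂ = -495
f: flip: (14,11,11)→(11,-11,14)
f: translate: b→11 (≡-11 mod 22), so (11,-11,14)→(11,11,14)
f: reduced (well bottom): (11,11,14) with a≤c, −a<b≤a
g is negative-definite; reduce −g:
−g: flip: (14,-11,11)→(11,11,14)
−g: reduced (well bottom): (11,11,14) with a≤c, −a<b≤a
flip sign back: reduced form of g is (-11,-11,-14)
reduced forms (11, 11, 14) vs (-11, -11, -14) ⇒ inequivalent

no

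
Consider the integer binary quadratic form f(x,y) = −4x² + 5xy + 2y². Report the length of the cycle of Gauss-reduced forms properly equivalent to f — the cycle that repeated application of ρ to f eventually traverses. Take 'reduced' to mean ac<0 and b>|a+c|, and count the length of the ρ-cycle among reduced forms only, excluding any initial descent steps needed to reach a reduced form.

D = 57, ⌊√D⌋ = 7
river: ρ → (2,7,-1)
river: ρ → (-1,7,2)
river: ρ → (2,5,-4)
river: ρ → (-4,3,3)
river: ρ → (3,3,-4)
river: ρ → (-4,5,2)
ρ-cycle length = 6 (tail of 0 descent steps not counted)

6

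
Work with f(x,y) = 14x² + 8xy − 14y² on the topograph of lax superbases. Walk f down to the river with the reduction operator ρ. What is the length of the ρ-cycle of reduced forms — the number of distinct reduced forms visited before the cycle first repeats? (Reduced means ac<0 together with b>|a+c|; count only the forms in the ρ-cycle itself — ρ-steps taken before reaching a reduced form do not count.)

D = 848, ⌊√D⌋ = 29
river: ρ → (-14,20,8)
river: ρ → (8,28,-2)
river: ρ → (-2,28,8)
river: ρ → (8,20,-14)
river: ρ → (-14,8,14)
river: ρ → (14,20,-8)
river: ρ → (-8,28,2)
river: ρ → (2,28,-8)
river: ρ → (-8,20,14)
river: ρ → (14,8,-14)
ρ-cycle length = 10 (tail of 0 descent steps not counted)

10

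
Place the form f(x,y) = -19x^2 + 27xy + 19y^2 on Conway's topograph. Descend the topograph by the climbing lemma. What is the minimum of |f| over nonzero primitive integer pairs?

river: ρ → (19,11,-27)
river: ρ → (-27,43,3)
river: ρ → (3,41,-41)
river: ρ → (-41,41,3)
river: ρ → (3,43,-27)
river: ρ → (-27,11,19)
river: ρ → (19,27,-19)
river: ρ → (-19,11,27)
river: ρ → (27,43,-3)
river: ρ → (-3,41,41)
river: ρ → (41,41,-3)
river: ρ → (-3,43,27)
river: ρ → (27,11,-19)
river: ρ → (-19,27,19)
closes: descent 0, river 14
min |a| on river = 3

3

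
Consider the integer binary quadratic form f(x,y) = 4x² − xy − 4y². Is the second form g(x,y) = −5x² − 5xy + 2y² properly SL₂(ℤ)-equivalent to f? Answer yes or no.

D₁ = 65, D₂ = 65
river cycle of f (length 6): (-4, 1, 4), (4, 7, -1), (-1, 7, 4), (4, 1, -4), (-4, 7, 1), (1, 7, -4)
river cycle of g (length 6): (2, 5, -5), (-5, 5, 2), (2, 7, -2), (-2, 5, 5), (5, 5, -2), (-2, 7, 2)
cycles differ ⇒ inequivalent

no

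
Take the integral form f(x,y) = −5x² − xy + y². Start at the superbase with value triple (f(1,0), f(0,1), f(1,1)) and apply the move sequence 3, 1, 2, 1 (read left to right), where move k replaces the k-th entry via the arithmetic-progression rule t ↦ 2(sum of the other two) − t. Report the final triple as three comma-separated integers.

start (-5,1,-5) = (f(1,0),f(0,1),f(1,1))
replace slot 3: 2·((-5)+1) − (-5) = -3 → (-5,1,-3)
replace slot 1: 2·(1+(-3)) − (-5) = 1 → (1,1,-3)
replace slot 2: 2·(1+(-3)) − 1 = -5 → (1,-5,-3)
replace slot 1: 2·((-5)+(-3)) − 1 = -17 → (-17,-5,-3)

-17,-5,-3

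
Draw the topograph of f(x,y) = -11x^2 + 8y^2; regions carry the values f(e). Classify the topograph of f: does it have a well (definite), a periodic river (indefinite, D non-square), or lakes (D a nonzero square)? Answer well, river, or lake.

D = b²−4ac = 0² − 4·(-11)·8 = 352
D > 0 non-square ⇒ indefinite ⇒ periodic river

river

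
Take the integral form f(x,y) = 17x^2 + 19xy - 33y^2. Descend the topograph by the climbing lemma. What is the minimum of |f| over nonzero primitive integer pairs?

river: ρ → (-33,47,3)
river: ρ → (3,49,-17)
river: ρ → (-17,19,33)
river: ρ → (33,47,-3)
river: ρ → (-3,49,17)
river: ρ → (17,19,-33)
closes: descent 0, river 6
min |a| on river = 3

3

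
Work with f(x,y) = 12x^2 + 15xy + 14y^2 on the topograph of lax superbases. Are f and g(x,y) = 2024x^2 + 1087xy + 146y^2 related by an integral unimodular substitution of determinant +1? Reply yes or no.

D₁ = -447, D₂ = -447
f: translate: b→-9 (≡15 mod 24), so (12,15,14)→(12,-9,11)
f: flip: (12,-9,11)→(11,9,12)
f: reduced (well bottom): (11,9,12) with a≤c, −a<b≤a
g: flip: (2024,1087,146)→(146,-1087,2024)
g: translate: b→81 (≡-1087 mod 292), so (146,-1087,2024)→(146,81,12)
g: flip: (146,81,12)→(12,-81,146)
g: translate: b→-9 (≡-81 mod 24), so (12,-81,146)→(12,-9,11)
g: flip: (12,-9,11)→(11,9,12)
g: reduced (well bottom): (11,9,12) with a≤c, −a<b≤a
reduced forms (11, 9, 12) vs (11, 9, 12) ⇒ equivalent

yes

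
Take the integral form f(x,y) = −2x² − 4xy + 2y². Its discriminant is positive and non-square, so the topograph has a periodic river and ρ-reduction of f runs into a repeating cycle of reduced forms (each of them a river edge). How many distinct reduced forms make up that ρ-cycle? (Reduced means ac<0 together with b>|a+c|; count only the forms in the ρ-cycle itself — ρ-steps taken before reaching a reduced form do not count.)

D = 32, ⌊√D⌋ = 5
descent: ρ → (2,4,-2)  [lands on river]
river: ρ → (-2,4,2)
ρ-cycle length = 2 (tail of 1 descent step not counted)

2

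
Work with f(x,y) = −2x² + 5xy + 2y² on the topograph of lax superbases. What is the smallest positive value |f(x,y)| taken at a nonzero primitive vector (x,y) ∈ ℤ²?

river: ρ → (2,3,-4)
river: ρ → (-4,5,1)
river: ρ → (1,5,-4)
river: ρ → (-4,3,2)
river: ρ → (2,5,-2)
river: ρ → (-2,3,4)
river: ρ → (4,5,-1)
river: ρ → (-1,5,4)
river: ρ → (4,3,-2)
river: ρ → (-2,5,2)
closes: descent 0, river 10
min |a| on river = 1

1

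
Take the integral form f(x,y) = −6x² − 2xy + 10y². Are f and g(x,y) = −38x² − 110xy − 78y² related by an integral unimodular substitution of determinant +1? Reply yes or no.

D₁ = 244, D₂ = 244
river cycle of f (length 6): (-6, 10, 6), (6, 14, -2), (-2, 14, 6), (6, 10, -6), (-6, 14, 2), (2, 14, -6)
river cycle of g (length 6): (-6, 10, 6), (6, 14, -2), (-2, 14, 6), (6, 10, -6), (-6, 14, 2), (2, 14, -6)
cycles coincide ⇒ equivalent

yes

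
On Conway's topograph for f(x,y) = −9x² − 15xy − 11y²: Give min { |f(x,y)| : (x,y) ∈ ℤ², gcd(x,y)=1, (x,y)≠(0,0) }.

translate: b→-3 (≡15 mod 18), so (9,15,11)→(9,-3,5)
flip: (9,-3,5)→(5,3,9)
reduced (well bottom): (5,3,9) with a≤c, −a<b≤a
well minimum |f| = |-5| = 5 (negative-definite)

5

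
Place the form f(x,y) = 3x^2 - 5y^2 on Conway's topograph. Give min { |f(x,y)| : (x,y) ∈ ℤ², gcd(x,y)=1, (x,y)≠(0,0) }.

descent: ρ → (-5,0,3)
descent: ρ → (3,6,-2)  [lands on river]
river: ρ → (-2,6,3)
closes: descent 2, river 2
min |a| on river = 2

2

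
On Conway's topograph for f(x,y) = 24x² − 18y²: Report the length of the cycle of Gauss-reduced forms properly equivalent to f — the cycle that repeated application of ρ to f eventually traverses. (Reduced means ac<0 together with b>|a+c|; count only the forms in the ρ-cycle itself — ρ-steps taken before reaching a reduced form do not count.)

D = 1728, ⌊√D⌋ = 41
descent: ρ → (-18,36,6)  [lands on river]
river: ρ → (6,36,-18)
ρ-cycle length = 2 (tail of 1 descent step not counted)

2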